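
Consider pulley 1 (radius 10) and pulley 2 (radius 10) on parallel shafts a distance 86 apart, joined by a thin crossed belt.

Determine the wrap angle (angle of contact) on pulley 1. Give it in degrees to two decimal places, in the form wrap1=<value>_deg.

crossed belt: β = asin((r1+r2)/C) = asin(20/86) = 13.4477°
wrap1 = wrap2 = π + 2β = 206.8955°

wrap1=206.90_deg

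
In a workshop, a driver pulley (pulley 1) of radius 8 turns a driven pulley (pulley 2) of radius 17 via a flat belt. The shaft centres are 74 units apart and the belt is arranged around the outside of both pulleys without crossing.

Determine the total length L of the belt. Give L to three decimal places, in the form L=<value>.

L=227.636

open belt: β = asin((r2−r1)/C) = asin(9/74) = 6.9857°
wrap1 = π − 2β = 166.0286°
wrap2 = π + 2β = 193.9714°
tangent length = C·cosβ = 73.4507
L = r1·wrap1 + r2·wrap2 + 2·C·cosβ = 8·2.8977 + 17·3.3854 + 2·73.4507 = 227.6358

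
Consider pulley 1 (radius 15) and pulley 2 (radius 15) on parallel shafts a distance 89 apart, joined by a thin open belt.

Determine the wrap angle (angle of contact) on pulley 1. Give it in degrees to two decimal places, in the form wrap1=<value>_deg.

wrap1=180.00_deg

open belt: β = asin((r2−r1)/C) = asin(0/89) = 0.0000°
wrap1 = π − 2β = 180.0000°
wrap2 = π + 2β = 180.0000°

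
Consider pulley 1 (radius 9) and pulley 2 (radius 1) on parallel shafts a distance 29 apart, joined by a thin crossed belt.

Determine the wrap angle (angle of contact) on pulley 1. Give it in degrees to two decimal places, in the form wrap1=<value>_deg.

crossed belt: β = asin((r1+r2)/C) = asin(10/29) = 20.1713°
wrap1 = wrap2 = π + 2β = 220.3425°

wrap1=220.34_deg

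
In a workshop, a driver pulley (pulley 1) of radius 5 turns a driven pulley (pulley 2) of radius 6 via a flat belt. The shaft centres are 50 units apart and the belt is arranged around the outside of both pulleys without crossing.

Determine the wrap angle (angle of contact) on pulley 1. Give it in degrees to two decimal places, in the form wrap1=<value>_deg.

open belt: β = asin((r2−r1)/C) = asin(1/50) = 1.1460°
wrap1 = π − 2β = 177.7080°
wrap2 = π + 2β = 182.2920°

wrap1=177.71_deg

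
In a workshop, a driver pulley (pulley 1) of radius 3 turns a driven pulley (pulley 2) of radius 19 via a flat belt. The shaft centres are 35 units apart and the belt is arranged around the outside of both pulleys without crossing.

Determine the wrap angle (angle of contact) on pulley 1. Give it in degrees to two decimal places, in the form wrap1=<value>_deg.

wrap1=125.59_deg

open belt: β = asin((r2−r1)/C) = asin(16/35) = 27.2029°
wrap1 = π − 2β = 125.5942°
wrap2 = π + 2β = 234.4058°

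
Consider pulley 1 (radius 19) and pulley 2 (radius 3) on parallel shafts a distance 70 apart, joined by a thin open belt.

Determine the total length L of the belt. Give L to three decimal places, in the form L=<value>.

L=212.788

open belt: β = asin((r2−r1)/C) = asin(-16/70) = -13.2130°
wrap1 = π − 2β = 206.4260°
wrap2 = π + 2β = 153.5740°
tangent length = C·cosβ = 68.1469
L = r1·wrap1 + r2·wrap2 + 2·C·cosβ = 19·3.6028 + 3·2.6804 + 2·68.1469 = 212.7884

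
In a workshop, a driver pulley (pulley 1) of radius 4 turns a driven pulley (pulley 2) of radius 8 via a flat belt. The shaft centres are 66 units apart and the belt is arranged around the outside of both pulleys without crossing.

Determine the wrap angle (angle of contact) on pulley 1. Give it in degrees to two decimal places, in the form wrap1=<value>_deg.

wrap1=173.05_deg

open belt: β = asin((r2−r1)/C) = asin(4/66) = 3.4746°
wrap1 = π − 2β = 173.0508°
wrap2 = π + 2β = 186.9492°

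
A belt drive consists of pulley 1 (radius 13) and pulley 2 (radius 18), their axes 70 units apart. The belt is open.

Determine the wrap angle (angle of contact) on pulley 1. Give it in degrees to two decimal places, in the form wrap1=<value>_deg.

open belt: β = asin((r2−r1)/C) = asin(5/70) = 4.0960°
wrap1 = π − 2β = 171.8079°
wrap2 = π + 2β = 188.1921°

wrap1=171.81_deg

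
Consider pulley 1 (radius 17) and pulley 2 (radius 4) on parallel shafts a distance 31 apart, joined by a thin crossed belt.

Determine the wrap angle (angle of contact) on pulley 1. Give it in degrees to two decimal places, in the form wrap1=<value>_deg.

crossed belt: β = asin((r1+r2)/C) = asin(21/31) = 42.6423°
wrap1 = wrap2 = π + 2β = 265.2846°

wrap1=265.28_deg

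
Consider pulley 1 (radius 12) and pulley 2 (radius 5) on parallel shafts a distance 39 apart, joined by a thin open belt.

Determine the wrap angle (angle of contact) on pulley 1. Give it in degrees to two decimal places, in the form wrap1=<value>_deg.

wrap1=200.68_deg

open belt: β = asin((r2−r1)/C) = asin(-7/39) = -10.3399°
wrap1 = π − 2β = 200.6798°
wrap2 = π + 2β = 159.3202°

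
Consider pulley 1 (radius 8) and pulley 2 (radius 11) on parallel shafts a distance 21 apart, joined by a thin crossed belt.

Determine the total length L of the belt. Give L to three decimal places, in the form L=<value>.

L=120.550

crossed belt: β = asin((r1+r2)/C) = asin(19/21) = 64.7912°
wrap1 = wrap2 = π + 2β = 309.5825°
tangent length = C·cosβ = 8.9443
L = (r1+r2)·wrap + 2·C·cosβ = 19·5.4032 + 2·8.9443 = 120.5500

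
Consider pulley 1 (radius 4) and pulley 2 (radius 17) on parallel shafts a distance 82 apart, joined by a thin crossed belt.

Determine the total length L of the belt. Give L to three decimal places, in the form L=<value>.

L=235.381

crossed belt: β = asin((r1+r2)/C) = asin(21/82) = 14.8386°
wrap1 = wrap2 = π + 2β = 209.6773°
tangent length = C·cosβ = 79.2654
L = (r1+r2)·wrap + 2·C·cosβ = 21·3.6596 + 2·79.2654 = 235.3815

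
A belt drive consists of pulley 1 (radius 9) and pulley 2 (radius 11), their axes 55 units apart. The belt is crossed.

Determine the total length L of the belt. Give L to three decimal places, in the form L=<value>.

L=180.188

crossed belt: β = asin((r1+r2)/C) = asin(20/55) = 21.3237°
wrap1 = wrap2 = π + 2β = 222.6474°
tangent length = C·cosβ = 51.2348
L = (r1+r2)·wrap + 2·C·cosβ = 20·3.8859 + 2·51.2348 = 180.1881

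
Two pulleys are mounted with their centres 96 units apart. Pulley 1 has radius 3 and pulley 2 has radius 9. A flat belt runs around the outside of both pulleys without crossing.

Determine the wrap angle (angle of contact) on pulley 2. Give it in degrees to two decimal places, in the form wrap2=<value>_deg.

wrap2=187.17_deg

open belt: β = asin((r2−r1)/C) = asin(6/96) = 3.5833°
wrap1 = π − 2β = 172.8334°
wrap2 = π + 2β = 187.1666°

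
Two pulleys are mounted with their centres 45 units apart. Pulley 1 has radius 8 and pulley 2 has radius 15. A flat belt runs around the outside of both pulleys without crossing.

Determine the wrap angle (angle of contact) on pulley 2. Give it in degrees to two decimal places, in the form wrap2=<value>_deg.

open belt: β = asin((r2−r1)/C) = asin(7/45) = 8.9490°
wrap1 = π − 2β = 162.1020°
wrap2 = π + 2β = 197.8980°

wrap2=197.90_deg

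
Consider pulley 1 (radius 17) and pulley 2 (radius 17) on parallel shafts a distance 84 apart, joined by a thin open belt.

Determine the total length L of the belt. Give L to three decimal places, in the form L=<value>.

open belt: β = asin((r2−r1)/C) = asin(0/84) = 0.0000°
wrap1 = π − 2β = 180.0000°
wrap2 = π + 2β = 180.0000°
tangent length = C·cosβ = 84.0000
L = r1·wrap1 + r2·wrap2 + 2·C·cosβ = 17·3.1416 + 17·3.1416 + 2·84.0000 = 274.8142

L=274.814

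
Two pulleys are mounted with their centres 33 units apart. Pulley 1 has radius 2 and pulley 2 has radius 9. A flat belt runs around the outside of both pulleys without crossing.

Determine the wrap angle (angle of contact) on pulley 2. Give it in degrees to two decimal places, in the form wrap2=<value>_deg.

wrap2=204.49_deg

open belt: β = asin((r2−r1)/C) = asin(7/33) = 12.2467°
wrap1 = π − 2β = 155.5066°
wrap2 = π + 2β = 204.4934°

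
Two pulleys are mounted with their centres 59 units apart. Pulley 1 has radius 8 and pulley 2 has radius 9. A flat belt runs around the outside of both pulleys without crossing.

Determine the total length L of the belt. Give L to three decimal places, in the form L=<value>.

open belt: β = asin((r2−r1)/C) = asin(1/59) = 0.9712°
wrap1 = π − 2β = 178.0577°
wrap2 = π + 2β = 181.9423°
tangent length = C·cosβ = 58.9915
L = r1·wrap1 + r2·wrap2 + 2·C·cosβ = 8·3.1077 + 9·3.1755 + 2·58.9915 = 171.4240

L=171.424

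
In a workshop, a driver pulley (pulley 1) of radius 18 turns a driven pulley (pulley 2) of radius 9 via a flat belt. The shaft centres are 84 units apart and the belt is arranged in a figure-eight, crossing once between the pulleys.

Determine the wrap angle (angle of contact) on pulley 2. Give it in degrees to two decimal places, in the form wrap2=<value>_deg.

crossed belt: β = asin((r1+r2)/C) = asin(27/84) = 18.7493°
wrap1 = wrap2 = π + 2β = 217.4987°

wrap2=217.50_deg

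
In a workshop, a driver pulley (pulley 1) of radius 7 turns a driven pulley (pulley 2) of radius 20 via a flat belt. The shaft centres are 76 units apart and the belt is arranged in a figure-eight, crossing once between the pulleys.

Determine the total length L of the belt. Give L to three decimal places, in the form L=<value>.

L=246.520

crossed belt: β = asin((r1+r2)/C) = asin(27/76) = 20.8096°
wrap1 = wrap2 = π + 2β = 221.6191°
tangent length = C·cosβ = 71.0422
L = (r1+r2)·wrap + 2·C·cosβ = 27·3.8680 + 2·71.0422 = 246.5200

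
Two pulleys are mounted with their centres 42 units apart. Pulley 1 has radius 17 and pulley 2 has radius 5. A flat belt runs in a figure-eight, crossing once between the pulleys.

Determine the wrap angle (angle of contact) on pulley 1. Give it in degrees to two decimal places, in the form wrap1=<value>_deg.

crossed belt: β = asin((r1+r2)/C) = asin(22/42) = 31.5881°
wrap1 = wrap2 = π + 2β = 243.1763°

wrap1=243.18_deg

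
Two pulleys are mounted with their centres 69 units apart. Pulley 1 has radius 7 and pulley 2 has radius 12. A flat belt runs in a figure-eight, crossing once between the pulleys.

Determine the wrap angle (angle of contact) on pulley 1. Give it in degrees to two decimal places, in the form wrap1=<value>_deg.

wrap1=211.97_deg

crossed belt: β = asin((r1+r2)/C) = asin(19/69) = 15.9836°
wrap1 = wrap2 = π + 2β = 211.9672°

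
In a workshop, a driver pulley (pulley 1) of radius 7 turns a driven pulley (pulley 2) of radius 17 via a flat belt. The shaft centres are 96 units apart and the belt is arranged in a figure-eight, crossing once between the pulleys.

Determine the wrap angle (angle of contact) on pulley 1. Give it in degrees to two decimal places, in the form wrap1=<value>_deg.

crossed belt: β = asin((r1+r2)/C) = asin(24/96) = 14.4775°
wrap1 = wrap2 = π + 2β = 208.9550°

wrap1=208.96_deg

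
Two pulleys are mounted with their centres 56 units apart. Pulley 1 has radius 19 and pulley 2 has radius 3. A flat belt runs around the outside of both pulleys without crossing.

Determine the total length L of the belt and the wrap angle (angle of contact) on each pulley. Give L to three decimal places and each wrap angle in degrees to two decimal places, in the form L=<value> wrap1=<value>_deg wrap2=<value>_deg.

open belt: β = asin((r2−r1)/C) = asin(-16/56) = -16.6015°
wrap1 = π − 2β = 213.2031°
wrap2 = π + 2β = 146.7969°
tangent length = C·cosβ = 53.6656
L = r1·wrap1 + r2·wrap2 + 2·C·cosβ = 19·3.7211 + 3·2.5621 + 2·53.6656 = 185.7184

L=185.718 wrap1=213.20_deg wrap2=146.80_deg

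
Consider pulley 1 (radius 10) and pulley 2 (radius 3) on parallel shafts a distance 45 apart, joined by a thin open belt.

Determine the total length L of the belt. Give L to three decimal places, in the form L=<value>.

L=131.932

open belt: β = asin((r2−r1)/C) = asin(-7/45) = -8.9490°
wrap1 = π − 2β = 197.8980°
wrap2 = π + 2β = 162.1020°
tangent length = C·cosβ = 44.4522
L = r1·wrap1 + r2·wrap2 + 2·C·cosβ = 10·3.4540 + 3·2.8292 + 2·44.4522 = 131.9318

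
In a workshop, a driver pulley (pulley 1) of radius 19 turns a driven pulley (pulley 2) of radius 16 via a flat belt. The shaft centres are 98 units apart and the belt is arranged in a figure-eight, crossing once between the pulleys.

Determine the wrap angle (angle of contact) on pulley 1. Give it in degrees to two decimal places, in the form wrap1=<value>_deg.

crossed belt: β = asin((r1+r2)/C) = asin(35/98) = 20.9248°
wrap1 = wrap2 = π + 2β = 221.8497°

wrap1=221.85_deg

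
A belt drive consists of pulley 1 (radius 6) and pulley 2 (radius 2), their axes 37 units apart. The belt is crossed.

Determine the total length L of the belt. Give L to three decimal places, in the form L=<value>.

L=100.869

crossed belt: β = asin((r1+r2)/C) = asin(8/37) = 12.4869°
wrap1 = wrap2 = π + 2β = 204.9738°
tangent length = C·cosβ = 36.1248
L = (r1+r2)·wrap + 2·C·cosβ = 8·3.5775 + 2·36.1248 = 100.8693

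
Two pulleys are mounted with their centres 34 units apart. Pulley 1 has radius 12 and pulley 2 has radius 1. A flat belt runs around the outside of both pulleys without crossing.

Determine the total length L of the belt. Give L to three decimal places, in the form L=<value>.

L=112.432

open belt: β = asin((r2−r1)/C) = asin(-11/34) = -18.8765°
wrap1 = π − 2β = 217.7530°
wrap2 = π + 2β = 142.2470°
tangent length = C·cosβ = 32.1714
L = r1·wrap1 + r2·wrap2 + 2·C·cosβ = 12·3.8005 + 1·2.4827 + 2·32.1714 = 112.4316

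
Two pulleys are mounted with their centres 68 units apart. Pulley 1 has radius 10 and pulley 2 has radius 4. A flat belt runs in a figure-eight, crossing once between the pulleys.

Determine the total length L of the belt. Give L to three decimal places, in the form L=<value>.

L=182.875

crossed belt: β = asin((r1+r2)/C) = asin(14/68) = 11.8812°
wrap1 = wrap2 = π + 2β = 203.7623°
tangent length = C·cosβ = 66.5432
L = (r1+r2)·wrap + 2·C·cosβ = 14·3.5563 + 2·66.5432 = 182.8750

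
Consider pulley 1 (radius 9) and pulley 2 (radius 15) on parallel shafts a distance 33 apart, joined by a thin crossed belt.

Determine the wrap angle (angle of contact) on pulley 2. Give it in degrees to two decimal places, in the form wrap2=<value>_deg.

wrap2=273.32_deg

crossed belt: β = asin((r1+r2)/C) = asin(24/33) = 46.6582°
wrap1 = wrap2 = π + 2β = 273.3165°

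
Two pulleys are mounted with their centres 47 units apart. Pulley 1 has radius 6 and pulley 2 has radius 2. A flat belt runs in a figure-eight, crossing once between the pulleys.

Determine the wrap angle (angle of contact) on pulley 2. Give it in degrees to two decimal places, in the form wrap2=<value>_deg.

crossed belt: β = asin((r1+r2)/C) = asin(8/47) = 9.8002°
wrap1 = wrap2 = π + 2β = 199.6004°

wrap2=199.60_deg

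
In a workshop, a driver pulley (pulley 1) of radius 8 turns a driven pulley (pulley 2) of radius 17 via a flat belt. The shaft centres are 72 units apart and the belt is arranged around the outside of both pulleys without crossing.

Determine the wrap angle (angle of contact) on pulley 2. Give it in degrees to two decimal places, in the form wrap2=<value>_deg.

open belt: β = asin((r2−r1)/C) = asin(9/72) = 7.1808°
wrap1 = π − 2β = 165.6385°
wrap2 = π + 2β = 194.3615°

wrap2=194.36_deg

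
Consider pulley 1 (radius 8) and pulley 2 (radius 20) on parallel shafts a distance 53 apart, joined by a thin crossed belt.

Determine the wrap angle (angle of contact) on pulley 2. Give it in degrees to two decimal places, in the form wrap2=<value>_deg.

wrap2=243.78_deg

crossed belt: β = asin((r1+r2)/C) = asin(28/53) = 31.8908°
wrap1 = wrap2 = π + 2β = 243.7816°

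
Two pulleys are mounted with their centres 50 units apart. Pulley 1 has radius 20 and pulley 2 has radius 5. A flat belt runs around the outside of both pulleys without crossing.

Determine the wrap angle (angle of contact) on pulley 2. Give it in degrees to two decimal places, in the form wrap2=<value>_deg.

open belt: β = asin((r2−r1)/C) = asin(-15/50) = -17.4576°
wrap1 = π − 2β = 214.9152°
wrap2 = π + 2β = 145.0848°

wrap2=145.08_deg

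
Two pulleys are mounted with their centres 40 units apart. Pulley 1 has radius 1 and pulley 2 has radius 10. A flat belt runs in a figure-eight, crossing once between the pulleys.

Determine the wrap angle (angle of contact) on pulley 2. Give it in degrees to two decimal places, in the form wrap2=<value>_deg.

wrap2=211.92_deg

crossed belt: β = asin((r1+r2)/C) = asin(11/40) = 15.9620°
wrap1 = wrap2 = π + 2β = 211.9240°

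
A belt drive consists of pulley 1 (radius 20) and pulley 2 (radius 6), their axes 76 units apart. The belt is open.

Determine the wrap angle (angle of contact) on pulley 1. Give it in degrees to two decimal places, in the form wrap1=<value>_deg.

wrap1=201.23_deg

open belt: β = asin((r2−r1)/C) = asin(-14/76) = -10.6151°
wrap1 = π − 2β = 201.2302°
wrap2 = π + 2β = 158.7698°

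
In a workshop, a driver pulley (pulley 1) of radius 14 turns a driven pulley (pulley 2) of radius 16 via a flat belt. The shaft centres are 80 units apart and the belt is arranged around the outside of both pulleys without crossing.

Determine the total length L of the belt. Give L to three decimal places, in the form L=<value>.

open belt: β = asin((r2−r1)/C) = asin(2/80) = 1.4325°
wrap1 = π − 2β = 177.1349°
wrap2 = π + 2β = 182.8651°
tangent length = C·cosβ = 79.9750
L = r1·wrap1 + r2·wrap2 + 2·C·cosβ = 14·3.0916 + 16·3.1916 + 2·79.9750 = 254.2978

L=254.298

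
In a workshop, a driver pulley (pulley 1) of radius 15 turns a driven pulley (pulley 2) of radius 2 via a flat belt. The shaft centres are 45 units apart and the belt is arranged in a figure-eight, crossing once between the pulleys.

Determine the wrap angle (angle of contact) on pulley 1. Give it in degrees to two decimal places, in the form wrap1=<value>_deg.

wrap1=224.39_deg

crossed belt: β = asin((r1+r2)/C) = asin(17/45) = 22.1961°
wrap1 = wrap2 = π + 2β = 224.3922°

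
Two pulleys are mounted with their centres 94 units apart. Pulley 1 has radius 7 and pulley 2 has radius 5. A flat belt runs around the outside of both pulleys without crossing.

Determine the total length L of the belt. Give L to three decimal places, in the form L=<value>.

open belt: β = asin((r2−r1)/C) = asin(-2/94) = -1.2192°
wrap1 = π − 2β = 182.4383°
wrap2 = π + 2β = 177.5617°
tangent length = C·cosβ = 93.9787
L = r1·wrap1 + r2·wrap2 + 2·C·cosβ = 7·3.1841 + 5·3.0990 + 2·93.9787 = 225.7417

L=225.742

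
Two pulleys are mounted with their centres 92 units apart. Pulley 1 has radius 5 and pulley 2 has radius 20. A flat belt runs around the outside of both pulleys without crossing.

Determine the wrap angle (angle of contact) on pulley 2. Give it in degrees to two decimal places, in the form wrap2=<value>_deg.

wrap2=198.77_deg

open belt: β = asin((r2−r1)/C) = asin(15/92) = 9.3836°
wrap1 = π − 2β = 161.2328°
wrap2 = π + 2β = 198.7672°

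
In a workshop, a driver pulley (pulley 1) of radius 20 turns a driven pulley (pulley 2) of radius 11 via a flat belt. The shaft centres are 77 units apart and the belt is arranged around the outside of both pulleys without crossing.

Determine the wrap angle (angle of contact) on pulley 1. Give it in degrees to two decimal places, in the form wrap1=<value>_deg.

open belt: β = asin((r2−r1)/C) = asin(-9/77) = -6.7123°
wrap1 = π − 2β = 193.4245°
wrap2 = π + 2β = 166.5755°

wrap1=193.42_deg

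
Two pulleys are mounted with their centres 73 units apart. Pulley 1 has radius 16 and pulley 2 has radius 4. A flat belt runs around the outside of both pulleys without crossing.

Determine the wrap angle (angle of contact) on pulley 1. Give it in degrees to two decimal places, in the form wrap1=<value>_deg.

wrap1=198.92_deg

open belt: β = asin((r2−r1)/C) = asin(-12/73) = -9.4614°
wrap1 = π − 2β = 198.9229°
wrap2 = π + 2β = 161.0771°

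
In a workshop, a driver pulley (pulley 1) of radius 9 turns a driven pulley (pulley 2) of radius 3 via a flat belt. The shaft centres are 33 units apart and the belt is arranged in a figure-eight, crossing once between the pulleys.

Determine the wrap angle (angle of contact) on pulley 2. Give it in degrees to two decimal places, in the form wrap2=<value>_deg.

wrap2=222.65_deg

crossed belt: β = asin((r1+r2)/C) = asin(12/33) = 21.3237°
wrap1 = wrap2 = π + 2β = 222.6474°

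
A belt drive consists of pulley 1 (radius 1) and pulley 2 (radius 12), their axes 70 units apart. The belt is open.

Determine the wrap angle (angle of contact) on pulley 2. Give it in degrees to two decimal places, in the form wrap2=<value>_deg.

open belt: β = asin((r2−r1)/C) = asin(11/70) = 9.0411°
wrap1 = π − 2β = 161.9178°
wrap2 = π + 2β = 198.0822°

wrap2=198.08_deg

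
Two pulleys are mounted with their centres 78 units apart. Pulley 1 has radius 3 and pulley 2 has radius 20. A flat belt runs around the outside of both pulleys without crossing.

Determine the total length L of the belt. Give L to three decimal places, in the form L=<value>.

L=231.977

open belt: β = asin((r2−r1)/C) = asin(17/78) = 12.5886°
wrap1 = π − 2β = 154.8228°
wrap2 = π + 2β = 205.1772°
tangent length = C·cosβ = 76.1249
L = r1·wrap1 + r2·wrap2 + 2·C·cosβ = 3·2.7022 + 20·3.5810 + 2·76.1249 = 231.9766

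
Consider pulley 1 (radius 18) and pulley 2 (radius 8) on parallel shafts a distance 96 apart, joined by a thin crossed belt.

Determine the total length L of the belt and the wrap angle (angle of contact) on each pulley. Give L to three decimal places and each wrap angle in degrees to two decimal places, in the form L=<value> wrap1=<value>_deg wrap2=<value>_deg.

L=280.767 wrap1=211.43_deg wrap2=211.43_deg

crossed belt: β = asin((r1+r2)/C) = asin(26/96) = 15.7139°
wrap1 = wrap2 = π + 2β = 211.4277°
tangent length = C·cosβ = 92.4121
L = (r1+r2)·wrap + 2·C·cosβ = 26·3.6901 + 2·92.4121 = 280.7671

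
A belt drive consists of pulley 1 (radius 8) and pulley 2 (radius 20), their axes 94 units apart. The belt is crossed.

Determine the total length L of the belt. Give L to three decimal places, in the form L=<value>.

L=284.368

crossed belt: β = asin((r1+r2)/C) = asin(28/94) = 17.3299°
wrap1 = wrap2 = π + 2β = 214.6597°
tangent length = C·cosβ = 89.7329
L = (r1+r2)·wrap + 2·C·cosβ = 28·3.7465 + 2·89.7329 = 284.3684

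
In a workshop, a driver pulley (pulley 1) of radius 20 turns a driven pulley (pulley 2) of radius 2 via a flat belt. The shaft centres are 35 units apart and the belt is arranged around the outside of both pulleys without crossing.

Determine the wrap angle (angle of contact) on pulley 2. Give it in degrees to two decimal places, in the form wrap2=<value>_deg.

wrap2=118.10_deg

open belt: β = asin((r2−r1)/C) = asin(-18/35) = -30.9497°
wrap1 = π − 2β = 241.8994°
wrap2 = π + 2β = 118.1006°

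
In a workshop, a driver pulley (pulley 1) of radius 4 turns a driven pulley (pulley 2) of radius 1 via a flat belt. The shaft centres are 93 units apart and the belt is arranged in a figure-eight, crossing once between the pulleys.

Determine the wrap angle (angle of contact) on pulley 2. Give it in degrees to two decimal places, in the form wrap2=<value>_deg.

crossed belt: β = asin((r1+r2)/C) = asin(5/93) = 3.0819°
wrap1 = wrap2 = π + 2β = 186.1638°

wrap2=186.16_deg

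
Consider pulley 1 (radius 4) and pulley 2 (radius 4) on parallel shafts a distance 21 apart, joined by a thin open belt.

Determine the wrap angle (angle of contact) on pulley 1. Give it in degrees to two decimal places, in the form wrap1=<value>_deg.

open belt: β = asin((r2−r1)/C) = asin(0/21) = 0.0000°
wrap1 = π − 2β = 180.0000°
wrap2 = π + 2β = 180.0000°

wrap1=180.00_deg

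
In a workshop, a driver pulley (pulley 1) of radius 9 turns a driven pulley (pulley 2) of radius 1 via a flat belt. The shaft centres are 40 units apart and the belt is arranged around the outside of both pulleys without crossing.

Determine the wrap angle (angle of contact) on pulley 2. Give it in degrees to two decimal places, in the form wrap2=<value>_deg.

open belt: β = asin((r2−r1)/C) = asin(-8/40) = -11.5370°
wrap1 = π − 2β = 203.0739°
wrap2 = π + 2β = 156.9261°

wrap2=156.93_deg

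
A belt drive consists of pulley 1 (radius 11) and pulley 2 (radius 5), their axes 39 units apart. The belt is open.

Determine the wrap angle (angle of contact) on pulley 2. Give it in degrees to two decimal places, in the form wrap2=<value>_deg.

wrap2=162.30_deg

open belt: β = asin((r2−r1)/C) = asin(-6/39) = -8.8499°
wrap1 = π − 2β = 197.6998°
wrap2 = π + 2β = 162.3002°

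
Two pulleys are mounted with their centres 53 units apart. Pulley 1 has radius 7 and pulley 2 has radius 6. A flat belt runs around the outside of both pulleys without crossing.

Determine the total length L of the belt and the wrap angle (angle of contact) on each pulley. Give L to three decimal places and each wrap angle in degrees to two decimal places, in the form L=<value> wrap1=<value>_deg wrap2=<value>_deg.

L=146.860 wrap1=182.16_deg wrap2=177.84_deg

open belt: β = asin((r2−r1)/C) = asin(-1/53) = -1.0811°
wrap1 = π − 2β = 182.1622°
wrap2 = π + 2β = 177.8378°
tangent length = C·cosβ = 52.9906
L = r1·wrap1 + r2·wrap2 + 2·C·cosβ = 7·3.1793 + 6·3.1039 + 2·52.9906 = 146.8596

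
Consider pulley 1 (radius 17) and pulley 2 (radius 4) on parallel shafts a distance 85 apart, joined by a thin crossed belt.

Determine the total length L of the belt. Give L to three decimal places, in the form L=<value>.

crossed belt: β = asin((r1+r2)/C) = asin(21/85) = 14.3035°
wrap1 = wrap2 = π + 2β = 208.6071°
tangent length = C·cosβ = 82.3650
L = (r1+r2)·wrap + 2·C·cosβ = 21·3.6409 + 2·82.3650 = 241.1886

L=241.189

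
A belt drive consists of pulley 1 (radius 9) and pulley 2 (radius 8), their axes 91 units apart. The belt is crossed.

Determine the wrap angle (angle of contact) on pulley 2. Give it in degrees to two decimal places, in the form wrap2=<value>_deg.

crossed belt: β = asin((r1+r2)/C) = asin(17/91) = 10.7669°
wrap1 = wrap2 = π + 2β = 201.5337°

wrap2=201.53_deg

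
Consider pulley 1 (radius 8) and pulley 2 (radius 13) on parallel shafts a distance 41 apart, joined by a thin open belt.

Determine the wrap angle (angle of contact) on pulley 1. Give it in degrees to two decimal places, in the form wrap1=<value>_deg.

open belt: β = asin((r2−r1)/C) = asin(5/41) = 7.0047°
wrap1 = π − 2β = 165.9905°
wrap2 = π + 2β = 194.0095°

wrap1=165.99_deg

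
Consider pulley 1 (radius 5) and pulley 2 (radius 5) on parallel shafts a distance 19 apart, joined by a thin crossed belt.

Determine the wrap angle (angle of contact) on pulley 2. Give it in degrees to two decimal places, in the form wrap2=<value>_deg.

wrap2=243.51_deg

crossed belt: β = asin((r1+r2)/C) = asin(10/19) = 31.7569°
wrap1 = wrap2 = π + 2β = 243.5137°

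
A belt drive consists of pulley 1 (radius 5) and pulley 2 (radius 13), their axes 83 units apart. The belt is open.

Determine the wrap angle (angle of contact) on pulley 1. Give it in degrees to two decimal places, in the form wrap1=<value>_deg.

wrap1=168.94_deg

open belt: β = asin((r2−r1)/C) = asin(8/83) = 5.5311°
wrap1 = π − 2β = 168.9379°
wrap2 = π + 2β = 191.0621°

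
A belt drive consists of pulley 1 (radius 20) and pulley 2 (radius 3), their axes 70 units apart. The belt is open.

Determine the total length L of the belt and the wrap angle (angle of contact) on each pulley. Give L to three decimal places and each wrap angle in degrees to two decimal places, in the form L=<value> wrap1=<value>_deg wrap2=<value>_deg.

open belt: β = asin((r2−r1)/C) = asin(-17/70) = -14.0552°
wrap1 = π − 2β = 208.1105°
wrap2 = π + 2β = 151.8895°
tangent length = C·cosβ = 67.9043
L = r1·wrap1 + r2·wrap2 + 2·C·cosβ = 20·3.6322 + 3·2.6510 + 2·67.9043 = 216.4059

L=216.406 wrap1=208.11_deg wrap2=151.89_deg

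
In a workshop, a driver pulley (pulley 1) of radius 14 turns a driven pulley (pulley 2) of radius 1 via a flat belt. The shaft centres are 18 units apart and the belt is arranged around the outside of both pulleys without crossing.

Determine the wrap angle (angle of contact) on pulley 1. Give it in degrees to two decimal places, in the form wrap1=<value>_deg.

wrap1=272.48_deg

open belt: β = asin((r2−r1)/C) = asin(-13/18) = -46.2383°
wrap1 = π − 2β = 272.4765°
wrap2 = π + 2β = 87.5235°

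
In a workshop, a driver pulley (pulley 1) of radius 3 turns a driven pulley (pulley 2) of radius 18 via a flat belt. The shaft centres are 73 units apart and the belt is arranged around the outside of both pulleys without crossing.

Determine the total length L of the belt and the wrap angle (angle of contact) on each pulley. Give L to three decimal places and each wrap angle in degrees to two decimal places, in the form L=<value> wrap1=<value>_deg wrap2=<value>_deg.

open belt: β = asin((r2−r1)/C) = asin(15/73) = 11.8576°
wrap1 = π − 2β = 156.2849°
wrap2 = π + 2β = 203.7151°
tangent length = C·cosβ = 71.4423
L = r1·wrap1 + r2·wrap2 + 2·C·cosβ = 3·2.7277 + 18·3.5555 + 2·71.4423 = 215.0666

L=215.067 wrap1=156.28_deg wrap2=203.72_deg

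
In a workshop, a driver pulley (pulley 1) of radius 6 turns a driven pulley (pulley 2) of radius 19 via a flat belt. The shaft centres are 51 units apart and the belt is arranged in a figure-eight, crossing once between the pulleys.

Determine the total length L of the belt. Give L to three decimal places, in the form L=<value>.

L=193.060

crossed belt: β = asin((r1+r2)/C) = asin(25/51) = 29.3535°
wrap1 = wrap2 = π + 2β = 238.7069°
tangent length = C·cosβ = 44.4522
L = (r1+r2)·wrap + 2·C·cosβ = 25·4.1662 + 2·44.4522 = 193.0600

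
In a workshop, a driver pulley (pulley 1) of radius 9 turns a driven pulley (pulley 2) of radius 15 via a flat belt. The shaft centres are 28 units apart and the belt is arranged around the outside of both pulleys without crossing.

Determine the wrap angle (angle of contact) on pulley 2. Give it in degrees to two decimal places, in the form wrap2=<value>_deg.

wrap2=204.75_deg

open belt: β = asin((r2−r1)/C) = asin(6/28) = 12.3736°
wrap1 = π − 2β = 155.2527°
wrap2 = π + 2β = 204.7473°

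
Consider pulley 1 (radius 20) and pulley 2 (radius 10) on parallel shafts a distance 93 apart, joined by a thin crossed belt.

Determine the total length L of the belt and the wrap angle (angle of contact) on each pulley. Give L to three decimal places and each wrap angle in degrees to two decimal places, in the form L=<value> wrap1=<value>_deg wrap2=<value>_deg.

L=290.012 wrap1=217.64_deg wrap2=217.64_deg

crossed belt: β = asin((r1+r2)/C) = asin(30/93) = 18.8191°
wrap1 = wrap2 = π + 2β = 217.6381°
tangent length = C·cosβ = 88.0284
L = (r1+r2)·wrap + 2·C·cosβ = 30·3.7985 + 2·88.0284 = 290.0119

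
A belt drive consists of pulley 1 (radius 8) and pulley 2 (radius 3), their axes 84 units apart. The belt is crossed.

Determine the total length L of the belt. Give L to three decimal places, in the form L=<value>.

L=204.000

crossed belt: β = asin((r1+r2)/C) = asin(11/84) = 7.5246°
wrap1 = wrap2 = π + 2β = 195.0493°
tangent length = C·cosβ = 83.2766
L = (r1+r2)·wrap + 2·C·cosβ = 11·3.4043 + 2·83.2766 = 204.0001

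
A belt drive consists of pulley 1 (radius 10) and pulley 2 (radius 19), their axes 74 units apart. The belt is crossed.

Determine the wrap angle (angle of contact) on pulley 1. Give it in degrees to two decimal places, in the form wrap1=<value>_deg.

crossed belt: β = asin((r1+r2)/C) = asin(29/74) = 23.0723°
wrap1 = wrap2 = π + 2β = 226.1445°

wrap1=226.14_deg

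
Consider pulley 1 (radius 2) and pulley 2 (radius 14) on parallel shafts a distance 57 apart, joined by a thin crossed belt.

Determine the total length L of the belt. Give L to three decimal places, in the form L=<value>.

L=168.787

crossed belt: β = asin((r1+r2)/C) = asin(16/57) = 16.3021°
wrap1 = wrap2 = π + 2β = 212.6042°
tangent length = C·cosβ = 54.7083
L = (r1+r2)·wrap + 2·C·cosβ = 16·3.7106 + 2·54.7083 = 168.7869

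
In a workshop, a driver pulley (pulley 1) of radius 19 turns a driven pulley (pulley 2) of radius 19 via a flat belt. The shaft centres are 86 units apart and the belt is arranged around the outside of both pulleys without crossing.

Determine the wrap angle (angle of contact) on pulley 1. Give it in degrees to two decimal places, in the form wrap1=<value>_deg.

open belt: β = asin((r2−r1)/C) = asin(0/86) = 0.0000°
wrap1 = π − 2β = 180.0000°
wrap2 = π + 2β = 180.0000°

wrap1=180.00_deg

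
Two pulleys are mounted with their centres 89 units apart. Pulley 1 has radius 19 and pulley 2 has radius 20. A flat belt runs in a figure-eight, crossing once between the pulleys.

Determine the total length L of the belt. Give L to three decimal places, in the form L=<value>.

crossed belt: β = asin((r1+r2)/C) = asin(39/89) = 25.9892°
wrap1 = wrap2 = π + 2β = 231.9785°
tangent length = C·cosβ = 80.0000
L = (r1+r2)·wrap + 2·C·cosβ = 39·4.0488 + 2·80.0000 = 317.9027

L=317.903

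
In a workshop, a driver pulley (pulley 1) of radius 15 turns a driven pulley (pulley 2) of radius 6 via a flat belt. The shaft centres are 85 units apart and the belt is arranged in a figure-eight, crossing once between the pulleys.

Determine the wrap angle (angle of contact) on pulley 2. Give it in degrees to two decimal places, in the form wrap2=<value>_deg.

crossed belt: β = asin((r1+r2)/C) = asin(21/85) = 14.3035°
wrap1 = wrap2 = π + 2β = 208.6071°

wrap2=208.61_deg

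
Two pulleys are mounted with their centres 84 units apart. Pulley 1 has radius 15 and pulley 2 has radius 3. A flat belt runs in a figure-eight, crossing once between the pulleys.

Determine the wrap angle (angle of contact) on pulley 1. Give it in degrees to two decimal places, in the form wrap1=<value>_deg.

crossed belt: β = asin((r1+r2)/C) = asin(18/84) = 12.3736°
wrap1 = wrap2 = π + 2β = 204.7473°

wrap1=204.75_deg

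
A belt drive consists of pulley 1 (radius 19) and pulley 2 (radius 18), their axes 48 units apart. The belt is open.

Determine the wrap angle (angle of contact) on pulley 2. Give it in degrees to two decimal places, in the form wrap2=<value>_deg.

open belt: β = asin((r2−r1)/C) = asin(-1/48) = -1.1937°
wrap1 = π − 2β = 182.3875°
wrap2 = π + 2β = 177.6125°

wrap2=177.61_deg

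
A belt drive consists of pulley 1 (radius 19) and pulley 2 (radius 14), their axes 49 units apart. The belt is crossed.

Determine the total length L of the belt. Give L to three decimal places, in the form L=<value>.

L=224.883

crossed belt: β = asin((r1+r2)/C) = asin(33/49) = 42.3354°
wrap1 = wrap2 = π + 2β = 264.6708°
tangent length = C·cosβ = 36.2215
L = (r1+r2)·wrap + 2·C·cosβ = 33·4.6194 + 2·36.2215 = 224.8825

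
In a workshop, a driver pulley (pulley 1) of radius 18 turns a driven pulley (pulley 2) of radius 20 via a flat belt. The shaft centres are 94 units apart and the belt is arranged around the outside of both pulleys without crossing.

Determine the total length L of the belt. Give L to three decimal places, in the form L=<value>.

open belt: β = asin((r2−r1)/C) = asin(2/94) = 1.2192°
wrap1 = π − 2β = 177.5617°
wrap2 = π + 2β = 182.4383°
tangent length = C·cosβ = 93.9787
L = r1·wrap1 + r2·wrap2 + 2·C·cosβ = 18·3.0990 + 20·3.1841 + 2·93.9787 = 307.4231

L=307.423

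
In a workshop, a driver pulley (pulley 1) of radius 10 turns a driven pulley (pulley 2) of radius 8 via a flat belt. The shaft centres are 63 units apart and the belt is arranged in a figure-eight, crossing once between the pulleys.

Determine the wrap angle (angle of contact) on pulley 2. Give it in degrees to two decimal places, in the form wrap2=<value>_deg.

crossed belt: β = asin((r1+r2)/C) = asin(18/63) = 16.6015°
wrap1 = wrap2 = π + 2β = 213.2031°

wrap2=213.20_deg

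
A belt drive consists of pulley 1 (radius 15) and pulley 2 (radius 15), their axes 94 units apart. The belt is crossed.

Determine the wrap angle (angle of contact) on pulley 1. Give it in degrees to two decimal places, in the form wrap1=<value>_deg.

wrap1=217.22_deg

crossed belt: β = asin((r1+r2)/C) = asin(30/94) = 18.6115°
wrap1 = wrap2 = π + 2β = 217.2229°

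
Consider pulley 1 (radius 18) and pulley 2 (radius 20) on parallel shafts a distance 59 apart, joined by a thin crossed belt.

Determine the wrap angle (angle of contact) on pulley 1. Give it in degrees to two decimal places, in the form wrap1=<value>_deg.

crossed belt: β = asin((r1+r2)/C) = asin(38/59) = 40.0958°
wrap1 = wrap2 = π + 2β = 260.1916°

wrap1=260.19_deg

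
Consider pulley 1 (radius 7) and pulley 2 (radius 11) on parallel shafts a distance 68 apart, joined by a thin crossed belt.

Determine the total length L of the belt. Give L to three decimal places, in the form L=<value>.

L=197.342

crossed belt: β = asin((r1+r2)/C) = asin(18/68) = 15.3495°
wrap1 = wrap2 = π + 2β = 210.6990°
tangent length = C·cosβ = 65.5744
L = (r1+r2)·wrap + 2·C·cosβ = 18·3.6774 + 2·65.5744 = 197.3418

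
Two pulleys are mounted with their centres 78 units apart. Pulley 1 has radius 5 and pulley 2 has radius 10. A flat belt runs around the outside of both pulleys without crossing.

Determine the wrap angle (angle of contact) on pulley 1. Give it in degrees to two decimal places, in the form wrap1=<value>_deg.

wrap1=172.65_deg

open belt: β = asin((r2−r1)/C) = asin(5/78) = 3.6753°
wrap1 = π − 2β = 172.6493°
wrap2 = π + 2β = 187.3507°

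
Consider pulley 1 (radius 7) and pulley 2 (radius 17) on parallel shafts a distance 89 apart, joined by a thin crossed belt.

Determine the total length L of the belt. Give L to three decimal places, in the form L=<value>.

crossed belt: β = asin((r1+r2)/C) = asin(24/89) = 15.6442°
wrap1 = wrap2 = π + 2β = 211.2884°
tangent length = C·cosβ = 85.7030
L = (r1+r2)·wrap + 2·C·cosβ = 24·3.6877 + 2·85.7030 = 259.9102

L=259.910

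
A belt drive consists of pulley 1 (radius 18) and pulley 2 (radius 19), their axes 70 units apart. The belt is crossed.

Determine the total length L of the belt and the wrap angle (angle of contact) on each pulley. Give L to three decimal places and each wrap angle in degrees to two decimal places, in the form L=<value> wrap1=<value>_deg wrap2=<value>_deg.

L=276.295 wrap1=243.82_deg wrap2=243.82_deg

crossed belt: β = asin((r1+r2)/C) = asin(37/70) = 31.9090°
wrap1 = wrap2 = π + 2β = 243.8180°
tangent length = C·cosβ = 59.4222
L = (r1+r2)·wrap + 2·C·cosβ = 37·4.2554 + 2·59.4222 = 276.2952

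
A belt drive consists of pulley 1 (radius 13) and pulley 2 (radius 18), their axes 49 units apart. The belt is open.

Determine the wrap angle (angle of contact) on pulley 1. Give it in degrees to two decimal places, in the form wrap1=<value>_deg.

open belt: β = asin((r2−r1)/C) = asin(5/49) = 5.8567°
wrap1 = π − 2β = 168.2866°
wrap2 = π + 2β = 191.7134°

wrap1=168.29_deg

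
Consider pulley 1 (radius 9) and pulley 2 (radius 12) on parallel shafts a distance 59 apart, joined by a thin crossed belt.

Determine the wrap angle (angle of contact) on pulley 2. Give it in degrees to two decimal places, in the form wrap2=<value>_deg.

crossed belt: β = asin((r1+r2)/C) = asin(21/59) = 20.8506°
wrap1 = wrap2 = π + 2β = 221.7012°

wrap2=221.70_deg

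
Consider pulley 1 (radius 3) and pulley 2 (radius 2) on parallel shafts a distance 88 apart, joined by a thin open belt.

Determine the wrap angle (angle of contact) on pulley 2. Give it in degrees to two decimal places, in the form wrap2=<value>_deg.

open belt: β = asin((r2−r1)/C) = asin(-1/88) = -0.6511°
wrap1 = π − 2β = 181.3022°
wrap2 = π + 2β = 178.6978°

wrap2=178.70_deg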